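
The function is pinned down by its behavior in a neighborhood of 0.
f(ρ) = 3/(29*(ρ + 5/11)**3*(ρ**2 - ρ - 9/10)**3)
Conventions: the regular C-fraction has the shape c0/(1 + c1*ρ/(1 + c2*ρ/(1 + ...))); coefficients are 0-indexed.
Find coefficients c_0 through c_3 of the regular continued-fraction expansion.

Taylor coefficients (expand at 0): a_0 = -10648/7047, a_1 = 1586552/105705, a_2 = -15311824/164025, a_3 = 2025590336/4428675.
c0 = a_0 = -10648/7047. Peel one level at a time: if S = 1 + c*ρ/S' with S'(0) = 1, then c is the ρ-coefficient of S and S' = c*ρ/(S - 1).
S_1 = c0/f = 1 + (149/15)*ρ + (24901/675)*ρ^2 + ...; c1 = 149/15.
S_2 = c1*ρ/(S_1 - 1) = 1 + (-24901/6705)*ρ + (1107208052/134871075)*ρ^2 + ...; c2 = -24901/6705.
S_3 = c2*ρ/(S_2 - 1) = 1 + (1107208052/500883615)*ρ + ...; c3 = 1107208052/500883615.

The regular C-fraction coefficients are [-10648/7047, 149/15, -24901/6705, 1107208052/500883615].


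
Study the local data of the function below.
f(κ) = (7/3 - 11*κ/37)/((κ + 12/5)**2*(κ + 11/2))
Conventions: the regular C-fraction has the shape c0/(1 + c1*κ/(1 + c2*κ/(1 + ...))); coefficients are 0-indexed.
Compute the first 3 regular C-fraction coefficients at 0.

The regular C-fraction coefficients are [175/2376, 19531/17094, -50015267/121404696].

Taylor coefficients (expand at 0): a_0 = 175/2376, a_1 = -488275/5802192, a_2 = 31392275/510592896.
c0 = a_0 = 175/2376. Peel one level at a time: if S = 1 + c*κ/S' with S'(0) = 1, then c is the κ-coefficient of S and S' = c*κ/(S - 1).
S_1 = c0/f = 1 + (19531/17094)*κ + (50015267/106256304)*κ^2 + ...; c1 = 19531/17094.
S_2 = c1*κ/(S_1 - 1) = 1 + (-50015267/121404696)*κ + ...; c2 = -50015267/121404696.


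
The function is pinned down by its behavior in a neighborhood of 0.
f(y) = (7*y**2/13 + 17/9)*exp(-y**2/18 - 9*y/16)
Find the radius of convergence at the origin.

The factor exp(-y**2/18 - 9*y/16) is entire and contributes no finite singular point.
The polynomial part has no poles.
No finite singular points: the Taylor series at 0 converges everywhere.

The radius of convergence is infinite.


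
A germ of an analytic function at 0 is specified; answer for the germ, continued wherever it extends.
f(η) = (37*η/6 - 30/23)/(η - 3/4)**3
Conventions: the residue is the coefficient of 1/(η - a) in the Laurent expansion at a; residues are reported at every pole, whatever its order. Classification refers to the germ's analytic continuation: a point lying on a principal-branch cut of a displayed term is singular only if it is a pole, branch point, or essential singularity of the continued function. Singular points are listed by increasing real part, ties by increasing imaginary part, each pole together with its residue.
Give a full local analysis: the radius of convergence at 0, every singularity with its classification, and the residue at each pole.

Radius of convergence at 0: 3/4.
At 3/4: a pole of order 3; residue 0.

Denominator factor (η - 3/4)^3: pole of order 3 at 3/4, modulus 3/4.
The radius of convergence is the smallest modulus among the singular points: 3/4.
At the order-3 pole 3/4 set g(η) = (η - (3/4))^3*f(η) = 37*η/6 - 30/23.
Order-3 pole: residue = g''(a)/2; g''(3/4) = 0, so the residue is 0.


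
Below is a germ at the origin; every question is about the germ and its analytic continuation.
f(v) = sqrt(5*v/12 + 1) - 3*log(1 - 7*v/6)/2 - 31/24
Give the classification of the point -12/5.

The term (1)*sqrt(1 - v/(-12/5)) has argument 1 - -12/5/(-12/5) = 0 at -12/5: a square-root (algebraic, two-sheeted) branch point; the remaining terms are analytic or single-valued there.

The point is an algebraic (square-root) branch point.


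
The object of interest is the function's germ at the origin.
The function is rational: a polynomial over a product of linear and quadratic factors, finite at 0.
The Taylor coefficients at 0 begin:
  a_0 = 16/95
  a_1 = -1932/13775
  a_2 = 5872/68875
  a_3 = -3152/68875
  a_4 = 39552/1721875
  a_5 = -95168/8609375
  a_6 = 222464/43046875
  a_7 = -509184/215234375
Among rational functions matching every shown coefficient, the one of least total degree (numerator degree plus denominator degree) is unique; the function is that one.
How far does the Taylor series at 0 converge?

The radius of convergence is 5/2.

No rational of total degree below 3 reproduces all 8 coefficients; solving the [1/2] Pade equations on them gives f(w) = (20/19 - w/29)/(w + 5/2)**2, whose expansion matches every shown term.
Denominator factor (w + 5/2)^2: pole of order 2 at -5/2, modulus 5/2.
The radius of convergence is the smallest modulus among the singular points: 5/2.


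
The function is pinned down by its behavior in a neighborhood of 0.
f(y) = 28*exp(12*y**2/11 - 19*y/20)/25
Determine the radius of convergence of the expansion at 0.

The radius of convergence is infinite.

The factor exp(12*y**2/11 - 19*y/20) is entire and contributes no finite singular point.
The polynomial part has no poles.
No finite singular points: the Taylor series at 0 converges everywhere.


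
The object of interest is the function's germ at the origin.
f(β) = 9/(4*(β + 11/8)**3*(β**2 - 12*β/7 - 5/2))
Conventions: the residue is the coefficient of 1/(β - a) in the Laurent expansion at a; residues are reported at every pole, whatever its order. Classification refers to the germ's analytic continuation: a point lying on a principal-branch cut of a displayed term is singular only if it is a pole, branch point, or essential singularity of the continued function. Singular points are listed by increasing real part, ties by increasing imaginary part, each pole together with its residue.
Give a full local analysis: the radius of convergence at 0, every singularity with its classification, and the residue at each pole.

Denominator factor (β**2 - 12*β/7 - 5/2): discriminant 634/49, real irrational roots 6/7 + (1/14)*sqrt(634) and 6/7 - (1/14)*sqrt(634); poles of order 1, moduli 6/7 + (1/14)*sqrt(634) and -6/7 + (1/14)*sqrt(634).
Denominator factor (β + 11/8)^3: pole of order 3 at -11/8, modulus 11/8.
The radius of convergence is the smallest modulus among the singular points: -6/7 + (1/14)*sqrt(634).
At the order-3 pole -11/8 set g(β) = (β - (-11/8))^3*f(β) = 9/(4*(β**2 - 12*β/7 - 5/2)).
Order-3 pole: residue = g''(a)/2; g''(-11/8) = 817424384/53338743, so the residue is 408712192/53338743.
The factor β**2 - 12*β/7 - 5/2 splits as (β - a)(β - a') with a = 6/7 - (1/14)*sqrt(634), a' = 6/7 + (1/14)*sqrt(634). At the order-1 pole a set g(β) = (β - a)*f(β) = [9/(4*(β + 11/8)**3)] / (β - a').
Simple pole: residue = g(a) at a = 6/7 - (1/14)*sqrt(634), which is -204356096/53338743 - (2579192000/16908381531)*sqrt(634).
The factor β**2 - 12*β/7 - 5/2 splits as (β - a)(β - a') with a = 6/7 + (1/14)*sqrt(634), a' = 6/7 - (1/14)*sqrt(634). At the order-1 pole a set g(β) = (β - a)*f(β) = [9/(4*(β + 11/8)**3)] / (β - a').
Simple pole: residue = g(a) at a = 6/7 + (1/14)*sqrt(634), which is -204356096/53338743 + (2579192000/16908381531)*sqrt(634).
List the singular points by increasing real part (a conjugate pair: the negative imaginary part first).

Radius of convergence at 0: -6/7 + (1/14)*sqrt(634).
At -11/8: a pole of order 3; residue 408712192/53338743.
At 6/7 - (1/14)*sqrt(634): a pole of order 1; residue -204356096/53338743 - (2579192000/16908381531)*sqrt(634).
At 6/7 + (1/14)*sqrt(634): a pole of order 1; residue -204356096/53338743 + (2579192000/16908381531)*sqrt(634).


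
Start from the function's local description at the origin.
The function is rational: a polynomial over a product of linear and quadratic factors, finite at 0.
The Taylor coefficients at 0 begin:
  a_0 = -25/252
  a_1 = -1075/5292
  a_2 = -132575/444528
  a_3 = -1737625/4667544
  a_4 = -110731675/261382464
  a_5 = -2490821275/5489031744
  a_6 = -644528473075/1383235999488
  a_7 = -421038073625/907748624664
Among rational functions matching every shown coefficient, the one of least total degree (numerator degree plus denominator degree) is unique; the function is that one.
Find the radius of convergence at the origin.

No rational of total degree below 4 reproduces all 8 coefficients; solving the [0/4] Pade equations on them gives f(δ) = 1/((δ - 6/5)**2*(δ**2 + 8*δ/3 - 7)), whose expansion matches every shown term.
Denominator factor (δ - 6/5)^2: pole of order 2 at 6/5, modulus 6/5.
Denominator factor (δ**2 + 8*δ/3 - 7): discriminant 316/9, real irrational roots -4/3 + (1/3)*sqrt(79) and -4/3 - (1/3)*sqrt(79); poles of order 1, moduli -4/3 + (1/3)*sqrt(79) and 4/3 + (1/3)*sqrt(79).
The radius of convergence is the smallest modulus among the singular points: 6/5.

The radius of convergence is 6/5.


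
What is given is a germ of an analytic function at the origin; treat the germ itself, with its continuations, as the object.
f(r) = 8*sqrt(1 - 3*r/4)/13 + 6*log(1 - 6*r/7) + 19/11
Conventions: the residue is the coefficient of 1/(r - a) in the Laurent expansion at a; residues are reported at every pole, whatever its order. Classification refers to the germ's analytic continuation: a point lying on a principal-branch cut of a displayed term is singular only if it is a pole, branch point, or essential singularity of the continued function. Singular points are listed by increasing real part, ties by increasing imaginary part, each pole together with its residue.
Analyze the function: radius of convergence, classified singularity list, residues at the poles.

Radius of convergence at 0: 7/6.
At 7/6: a logarithmic branch point.
At 4/3: an algebraic (square-root) branch point.

Branch term (6)*log(1 - r/(7/6)): its argument vanishes at r = 7/6, a logarithmic branch point, modulus 7/6.
Branch term (8/13)*sqrt(1 - r/(4/3)): its argument vanishes at r = 4/3, a square-root branch point, modulus 4/3.
The radius of convergence is the smallest modulus among the singular points: 7/6.
List the singular points by increasing real part (a conjugate pair: the negative imaginary part first).


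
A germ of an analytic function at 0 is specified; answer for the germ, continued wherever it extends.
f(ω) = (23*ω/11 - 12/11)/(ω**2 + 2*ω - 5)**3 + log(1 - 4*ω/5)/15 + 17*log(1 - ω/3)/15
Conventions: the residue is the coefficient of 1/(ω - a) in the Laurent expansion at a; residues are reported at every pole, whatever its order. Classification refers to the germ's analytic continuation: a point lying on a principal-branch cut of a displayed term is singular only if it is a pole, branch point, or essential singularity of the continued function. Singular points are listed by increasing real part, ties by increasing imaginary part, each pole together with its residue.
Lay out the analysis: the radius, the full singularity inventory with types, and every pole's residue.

Radius of convergence at 0: 5/4.
At -1 - sqrt(6): a pole of order 3; residue (35/12672)*sqrt(6).
At 5/4: a logarithmic branch point.
At -1 + sqrt(6): a pole of order 3; residue -(35/12672)*sqrt(6).
At 3: a logarithmic branch point.

Denominator factor (ω**2 + 2*ω - 5)^3: discriminant 24, real irrational roots -1 + sqrt(6) and -1 - sqrt(6); poles of order 3, moduli -1 + sqrt(6) and 1 + sqrt(6).
Branch term (1/15)*log(1 - ω/(5/4)): its argument vanishes at ω = 5/4, a logarithmic branch point, modulus 5/4.
Branch term (17/15)*log(1 - ω/(3)): its argument vanishes at ω = 3, a logarithmic branch point, modulus 3.
The radius of convergence is the smallest modulus among the singular points: 5/4.
The branch terms are analytic at -1 - sqrt(6) and contribute nothing to the residue; only the rational part matters.
The factor ω**2 + 2*ω - 5 splits as (ω - a)(ω - a') with a = -1 - sqrt(6), a' = -1 + sqrt(6). At the order-3 pole a set g(ω) = (ω - a)^3*(rational part) = [23*ω/11 - 12/11] / (ω - a')^3.
Order-3 pole: residue = g''(a)/2; g''(-1 - sqrt(6)) = (35/6336)*sqrt(6), so the residue is (35/12672)*sqrt(6).
The branch terms are analytic at -1 + sqrt(6) and contribute nothing to the residue; only the rational part matters.
The factor ω**2 + 2*ω - 5 splits as (ω - a)(ω - a') with a = -1 + sqrt(6), a' = -1 - sqrt(6). At the order-3 pole a set g(ω) = (ω - a)^3*(rational part) = [23*ω/11 - 12/11] / (ω - a')^3.
Order-3 pole: residue = g''(a)/2; g''(-1 + sqrt(6)) = -(35/6336)*sqrt(6), so the residue is -(35/12672)*sqrt(6).
List the singular points by increasing real part (a conjugate pair: the negative imaginary part first).


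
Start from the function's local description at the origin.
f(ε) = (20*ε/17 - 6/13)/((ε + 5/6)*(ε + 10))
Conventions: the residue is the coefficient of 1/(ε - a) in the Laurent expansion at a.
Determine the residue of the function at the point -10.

The residue is 16212/12155.

At the order-1 pole -10 set g(ε) = (ε - (-10))*f(ε) = (20*ε/17 - 6/13)/(ε + 5/6).
Simple pole: residue = g(a) at a = -10, which is 16212/12155.


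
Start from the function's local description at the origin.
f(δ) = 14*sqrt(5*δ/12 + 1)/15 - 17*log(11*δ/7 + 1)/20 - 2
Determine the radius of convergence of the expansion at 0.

Branch term (-17/20)*log(1 - δ/(-7/11)): its argument vanishes at δ = -7/11, a logarithmic branch point, modulus 7/11.
Branch term (14/15)*sqrt(1 - δ/(-12/5)): its argument vanishes at δ = -12/5, a square-root branch point, modulus 12/5.
The radius of convergence is the smallest modulus among the singular points: 7/11.

The radius of convergence is 7/11.


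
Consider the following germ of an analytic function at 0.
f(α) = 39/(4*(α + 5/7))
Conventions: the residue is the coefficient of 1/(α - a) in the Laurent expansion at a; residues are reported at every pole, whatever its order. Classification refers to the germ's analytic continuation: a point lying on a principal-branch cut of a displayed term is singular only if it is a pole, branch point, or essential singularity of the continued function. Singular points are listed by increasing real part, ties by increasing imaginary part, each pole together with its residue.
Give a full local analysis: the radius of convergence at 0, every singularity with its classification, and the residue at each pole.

Denominator factor (α + 5/7): pole of order 1 at -5/7, modulus 5/7.
The radius of convergence is the smallest modulus among the singular points: 5/7.
At the order-1 pole -5/7 set g(α) = (α - (-5/7))*f(α) = 39/4.
Simple pole: residue = g(a) at a = -5/7, which is 39/4.

Radius of convergence at 0: 5/7.
At -5/7: a pole of order 1; residue 39/4.


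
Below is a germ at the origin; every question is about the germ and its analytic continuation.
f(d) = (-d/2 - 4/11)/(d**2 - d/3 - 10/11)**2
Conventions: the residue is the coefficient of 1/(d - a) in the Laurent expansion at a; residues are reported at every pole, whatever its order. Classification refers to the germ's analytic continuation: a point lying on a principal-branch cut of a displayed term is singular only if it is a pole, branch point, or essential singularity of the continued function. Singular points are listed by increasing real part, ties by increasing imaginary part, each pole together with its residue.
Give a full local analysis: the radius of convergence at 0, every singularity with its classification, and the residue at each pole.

Denominator factor (d**2 - d/3 - 10/11)^2: discriminant 371/99, real irrational roots 1/6 + (1/66)*sqrt(4081) and 1/6 - (1/66)*sqrt(4081); poles of order 2, moduli 1/6 + (1/66)*sqrt(4081) and -1/6 + (1/66)*sqrt(4081).
The radius of convergence is the smallest modulus among the singular points: -1/6 + (1/66)*sqrt(4081).
The factor d**2 - d/3 - 10/11 splits as (d - a)(d - a') with a = 1/6 - (1/66)*sqrt(4081), a' = 1/6 + (1/66)*sqrt(4081). At the order-2 pole a set g(d) = (d - a)^2*f(d) = [-d/2 - 4/11] / (d - a')^2.
Order-2 pole: residue = g'(a); g'(1/6 - (1/66)*sqrt(4081)) = -(531/275282)*sqrt(4081), so the residue is -(531/275282)*sqrt(4081).
The factor d**2 - d/3 - 10/11 splits as (d - a)(d - a') with a = 1/6 + (1/66)*sqrt(4081), a' = 1/6 - (1/66)*sqrt(4081). At the order-2 pole a set g(d) = (d - a)^2*f(d) = [-d/2 - 4/11] / (d - a')^2.
Order-2 pole: residue = g'(a); g'(1/6 + (1/66)*sqrt(4081)) = (531/275282)*sqrt(4081), so the residue is (531/275282)*sqrt(4081).
List the singular points by increasing real part (a conjugate pair: the negative imaginary part first).

Radius of convergence at 0: -1/6 + (1/66)*sqrt(4081).
At 1/6 - (1/66)*sqrt(4081): a pole of order 2; residue -(531/275282)*sqrt(4081).
At 1/6 + (1/66)*sqrt(4081): a pole of order 2; residue (531/275282)*sqrt(4081).


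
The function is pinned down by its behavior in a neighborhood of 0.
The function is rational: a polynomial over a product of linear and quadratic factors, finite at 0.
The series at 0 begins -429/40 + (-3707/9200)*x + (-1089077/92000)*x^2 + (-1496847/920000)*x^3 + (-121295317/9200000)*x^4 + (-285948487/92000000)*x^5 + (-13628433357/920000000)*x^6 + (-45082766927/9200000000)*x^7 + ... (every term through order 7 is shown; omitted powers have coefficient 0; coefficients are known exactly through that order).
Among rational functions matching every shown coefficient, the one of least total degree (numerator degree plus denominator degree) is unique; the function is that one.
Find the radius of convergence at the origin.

No rational of total degree below 3 reproduces all 8 coefficients; solving the [1/2] Pade equations on them gives f(x) = (39/4 - 14*x/23)/((x - 10/11)*(x + 1)), whose expansion matches every shown term.
Denominator factor (x - 10/11): pole of order 1 at 10/11, modulus 10/11.
Denominator factor (x + 1): pole of order 1 at -1, modulus 1.
The radius of convergence is the smallest modulus among the singular points: 10/11.

The radius of convergence is 10/11.


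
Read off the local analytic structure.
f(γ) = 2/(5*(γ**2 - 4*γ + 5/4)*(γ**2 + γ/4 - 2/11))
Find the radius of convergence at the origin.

The radius of convergence is -1/8 + (1/88)*sqrt(1529).

Denominator factor (γ**2 + γ/4 - 2/11): discriminant 139/176, real irrational roots -1/8 + (1/88)*sqrt(1529) and -1/8 - (1/88)*sqrt(1529); poles of order 1, moduli -1/8 + (1/88)*sqrt(1529) and 1/8 + (1/88)*sqrt(1529).
Denominator factor (γ**2 - 4*γ + 5/4): discriminant 11, real irrational roots 2 + (1/2)*sqrt(11) and 2 - (1/2)*sqrt(11); poles of order 1, moduli 2 + (1/2)*sqrt(11) and 2 - (1/2)*sqrt(11).
The radius of convergence is the smallest modulus among the singular points: -1/8 + (1/88)*sqrt(1529).


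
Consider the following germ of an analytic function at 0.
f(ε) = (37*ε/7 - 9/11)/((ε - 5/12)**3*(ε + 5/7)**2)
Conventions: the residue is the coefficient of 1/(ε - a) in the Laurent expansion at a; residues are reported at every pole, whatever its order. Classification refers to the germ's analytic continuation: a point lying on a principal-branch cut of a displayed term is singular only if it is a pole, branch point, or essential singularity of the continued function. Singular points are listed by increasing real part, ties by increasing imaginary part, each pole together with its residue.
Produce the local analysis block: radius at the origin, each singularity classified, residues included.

Radius of convergence at 0: 5/12.
At -5/7: a pole of order 2; residue 4273480512/895956875.
At 5/12: a pole of order 3; residue -4273480512/895956875.

Denominator factor (ε - 5/12)^3: pole of order 3 at 5/12, modulus 5/12.
Denominator factor (ε + 5/7)^2: pole of order 2 at -5/7, modulus 5/7.
The radius of convergence is the smallest modulus among the singular points: 5/12.
At the order-2 pole -5/7 set g(ε) = (ε - (-5/7))^2*f(ε) = (37*ε/7 - 9/11)/(ε - 5/12)**3.
Order-2 pole: residue = g'(a); g'(-5/7) = 4273480512/895956875, so the residue is 4273480512/895956875.
At the order-3 pole 5/12 set g(ε) = (ε - (5/12))^3*f(ε) = (37*ε/7 - 9/11)/(ε + 5/7)**2.
Order-3 pole: residue = g''(a)/2; g''(5/12) = -8546961024/895956875, so the residue is -4273480512/895956875.
List the singular points by increasing real part (a conjugate pair: the negative imaginary part first).


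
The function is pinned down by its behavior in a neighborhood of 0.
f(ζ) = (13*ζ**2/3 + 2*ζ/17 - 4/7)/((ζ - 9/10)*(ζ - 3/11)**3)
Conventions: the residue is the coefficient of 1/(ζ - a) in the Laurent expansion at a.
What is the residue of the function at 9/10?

At the order-1 pole 9/10 set g(ζ) = (ζ - (9/10))*f(ζ) = (13*ζ**2/3 + 2*ζ/17 - 4/7)/(ζ - 3/11)**3.
Simple pole: residue = g(a) at a = 9/10, which is 482207990/39092571.

The residue is 482207990/39092571.


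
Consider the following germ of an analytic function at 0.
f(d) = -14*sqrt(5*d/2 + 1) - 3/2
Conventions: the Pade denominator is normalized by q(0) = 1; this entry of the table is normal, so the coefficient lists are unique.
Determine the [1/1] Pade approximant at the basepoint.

Taylor coefficients needed (expand at 0): a_0 = -31/2, a_1 = -35/2, a_2 = 175/16.
Write the denominator as Q(d) = 1 + q1*d. Requiring Q*f - P = O(d^3) with deg P <= 1 kills the coefficients of d^2..d^2 in Q*f:
  d^2: a_2 + q1*a_1 = 0, i.e. 175/16 + (-35/2)*q1 = 0.
Solving this linear system: q1 = 5/8.
The numerator is Q*f truncated at degree 1: P0 = a_0 = -31/2; P1 = a_1 + q1*a_0 = -435/16.

The Pade approximant has numerator coefficients [-31/2, -435/16]; denominator coefficients [1, 5/8].


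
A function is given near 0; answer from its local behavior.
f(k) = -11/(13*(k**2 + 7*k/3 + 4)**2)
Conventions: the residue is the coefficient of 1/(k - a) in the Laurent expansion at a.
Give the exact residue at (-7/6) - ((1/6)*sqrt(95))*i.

The factor k**2 + 7*k/3 + 4 splits as (k - a)(k - a') with a = (-7/6) - ((1/6)*sqrt(95))*i, a' = (-7/6) + ((1/6)*sqrt(95))*i. At the order-2 pole a set g(k) = (k - a)^2*f(k) = [-11/13] / (k - a')^2.
Order-2 pole: residue = g'(a); g'((-7/6) - ((1/6)*sqrt(95))*i) = -((594/117325)*sqrt(95))*i, so the residue is -((594/117325)*sqrt(95))*i.

The residue is -((594/117325)*sqrt(95))*i.


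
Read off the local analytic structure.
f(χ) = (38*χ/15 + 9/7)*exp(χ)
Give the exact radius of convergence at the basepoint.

The factor exp(χ) is entire and contributes no finite singular point.
The polynomial part has no poles.
No finite singular points: the Taylor series at 0 converges everywhere.

The radius of convergence is infinite.


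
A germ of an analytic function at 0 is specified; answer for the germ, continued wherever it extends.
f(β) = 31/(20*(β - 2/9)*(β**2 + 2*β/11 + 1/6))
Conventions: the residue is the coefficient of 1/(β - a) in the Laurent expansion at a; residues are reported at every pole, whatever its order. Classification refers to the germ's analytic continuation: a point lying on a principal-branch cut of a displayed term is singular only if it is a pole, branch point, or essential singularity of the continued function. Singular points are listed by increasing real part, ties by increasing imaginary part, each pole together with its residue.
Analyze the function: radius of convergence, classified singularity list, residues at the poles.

Radius of convergence at 0: 2/9.
At (-1/11) - ((1/66)*sqrt(690))*i: a pole of order 1; residue (-27621/9140) - ((95139/1051100)*sqrt(690))*i.
At (-1/11) + ((1/66)*sqrt(690))*i: a pole of order 1; residue (-27621/9140) + ((95139/1051100)*sqrt(690))*i.
At 2/9: a pole of order 1; residue 27621/4570.

Denominator factor (β - 2/9): pole of order 1 at 2/9, modulus 2/9.
Denominator factor (β**2 + 2*β/11 + 1/6): discriminant -230/363, complex-conjugate roots (-1/11) + ((1/66)*sqrt(690))*i and (-1/11) - ((1/66)*sqrt(690))*i; poles of order 1, moduli (1/6)*sqrt(6) and (1/6)*sqrt(6).
The radius of convergence is the smallest modulus among the singular points: 2/9.
The factor β**2 + 2*β/11 + 1/6 splits as (β - a)(β - a') with a = (-1/11) - ((1/66)*sqrt(690))*i, a' = (-1/11) + ((1/66)*sqrt(690))*i. At the order-1 pole a set g(β) = (β - a)*f(β) = [31/(20*(β - 2/9))] / (β - a').
Simple pole: residue = g(a) at a = (-1/11) - ((1/66)*sqrt(690))*i, which is (-27621/9140) - ((95139/1051100)*sqrt(690))*i.
The factor β**2 + 2*β/11 + 1/6 splits as (β - a)(β - a') with a = (-1/11) + ((1/66)*sqrt(690))*i, a' = (-1/11) - ((1/66)*sqrt(690))*i. At the order-1 pole a set g(β) = (β - a)*f(β) = [31/(20*(β - 2/9))] / (β - a').
Simple pole: residue = g(a) at a = (-1/11) + ((1/66)*sqrt(690))*i, which is (-27621/9140) + ((95139/1051100)*sqrt(690))*i.
At the order-1 pole 2/9 set g(β) = (β - (2/9))*f(β) = 31/(20*(β**2 + 2*β/11 + 1/6)).
Simple pole: residue = g(a) at a = 2/9, which is 27621/4570.
List the singular points by increasing real part (a conjugate pair: the negative imaginary part first).


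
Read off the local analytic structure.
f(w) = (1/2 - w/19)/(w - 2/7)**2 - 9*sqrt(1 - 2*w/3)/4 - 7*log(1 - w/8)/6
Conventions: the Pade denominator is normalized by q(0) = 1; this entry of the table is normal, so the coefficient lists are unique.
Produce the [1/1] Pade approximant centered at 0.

Taylor coefficients needed (expand at 0): a_0 = 31/8, a_1 = 39331/912, a_2 = 3220669/14592.
Write the denominator as Q(w) = 1 + q1*w. Requiring Q*f - P = O(w^3) with deg P <= 1 kills the coefficients of w^2..w^2 in Q*f:
  w^2: a_2 + q1*a_1 = 0, i.e. 3220669/14592 + (39331/912)*q1 = 0.
Solving this linear system: q1 = -3220669/629296.
The numerator is Q*f truncated at degree 1: P0 = a_0 = 31/8; P1 = a_1 + q1*a_0 = 6684498365/286958976.

The Pade approximant has numerator coefficients [31/8, 6684498365/286958976]; denominator coefficients [1, -3220669/629296].


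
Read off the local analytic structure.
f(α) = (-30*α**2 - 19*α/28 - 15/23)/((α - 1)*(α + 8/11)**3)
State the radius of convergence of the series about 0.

Denominator factor (α + 8/11)^3: pole of order 3 at -8/11, modulus 8/11.
Denominator factor (α - 1): pole of order 1 at 1, modulus 1.
The radius of convergence is the smallest modulus among the singular points: 8/11.

The radius of convergence is 8/11.


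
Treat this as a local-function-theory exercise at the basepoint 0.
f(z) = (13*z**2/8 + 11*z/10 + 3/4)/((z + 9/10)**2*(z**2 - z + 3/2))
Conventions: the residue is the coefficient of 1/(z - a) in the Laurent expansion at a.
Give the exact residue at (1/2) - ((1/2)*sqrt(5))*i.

The factor z**2 - z + 3/2 splits as (z - a)(z - a') with a = (1/2) - ((1/2)*sqrt(5))*i, a' = (1/2) + ((1/2)*sqrt(5))*i. At the order-1 pole a set g(z) = (z - a)*f(z) = [(13*z**2/8 + 11*z/10 + 3/4)/(z + 9/10)**2] / (z - a').
Simple pole: residue = g(a) at a = (1/2) - ((1/2)*sqrt(5))*i, which is (18965/137388) + ((12409/68694)*sqrt(5))*i.

The residue is (18965/137388) + ((12409/68694)*sqrt(5))*i.


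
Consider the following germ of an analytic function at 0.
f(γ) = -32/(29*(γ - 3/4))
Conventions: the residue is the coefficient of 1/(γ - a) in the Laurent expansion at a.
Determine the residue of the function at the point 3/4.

The residue is -32/29.

At the order-1 pole 3/4 set g(γ) = (γ - (3/4))*f(γ) = -32/29.
Simple pole: residue = g(a) at a = 3/4, which is -32/29.


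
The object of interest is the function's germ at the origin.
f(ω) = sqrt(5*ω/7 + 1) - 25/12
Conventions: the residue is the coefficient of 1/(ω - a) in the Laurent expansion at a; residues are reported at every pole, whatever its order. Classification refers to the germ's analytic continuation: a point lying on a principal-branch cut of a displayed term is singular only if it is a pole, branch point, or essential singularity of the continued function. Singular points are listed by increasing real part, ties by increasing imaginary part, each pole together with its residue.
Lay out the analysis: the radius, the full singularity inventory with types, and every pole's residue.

Branch term (1)*sqrt(1 - ω/(-7/5)): its argument vanishes at ω = -7/5, a square-root branch point, modulus 7/5.
The radius of convergence is the smallest modulus among the singular points: 7/5.

Radius of convergence at 0: 7/5.
At -7/5: an algebraic (square-root) branch point.


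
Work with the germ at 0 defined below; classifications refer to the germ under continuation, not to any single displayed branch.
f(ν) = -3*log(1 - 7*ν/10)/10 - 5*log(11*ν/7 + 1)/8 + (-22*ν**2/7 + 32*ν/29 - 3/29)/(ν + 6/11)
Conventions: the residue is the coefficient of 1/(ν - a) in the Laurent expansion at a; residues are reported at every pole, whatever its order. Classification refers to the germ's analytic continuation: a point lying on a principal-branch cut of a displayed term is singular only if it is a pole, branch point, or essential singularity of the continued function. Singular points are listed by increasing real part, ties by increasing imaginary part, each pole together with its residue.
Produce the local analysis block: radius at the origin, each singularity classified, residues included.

Denominator factor (ν + 6/11): pole of order 1 at -6/11, modulus 6/11.
Branch term (-5/8)*log(1 - ν/(-7/11)): its argument vanishes at ν = -7/11, a logarithmic branch point, modulus 7/11.
Branch term (-3/10)*log(1 - ν/(10/7)): its argument vanishes at ν = 10/7, a logarithmic branch point, modulus 10/7.
The radius of convergence is the smallest modulus among the singular points: 6/11.
The branch terms are analytic at -6/11 and contribute nothing to the residue; only the rational part matters.
At the order-1 pole -6/11 set g(ν) = (ν - (-6/11))*(rational part) = -22*ν**2/7 + 32*ν/29 - 3/29.
Simple pole: residue = g(a) at a = -6/11, which is -333/203.
List the singular points by increasing real part (a conjugate pair: the negative imaginary part first).

Radius of convergence at 0: 6/11.
At -7/11: a logarithmic branch point.
At -6/11: a pole of order 1; residue -333/203.
At 10/7: a logarithmic branch point.


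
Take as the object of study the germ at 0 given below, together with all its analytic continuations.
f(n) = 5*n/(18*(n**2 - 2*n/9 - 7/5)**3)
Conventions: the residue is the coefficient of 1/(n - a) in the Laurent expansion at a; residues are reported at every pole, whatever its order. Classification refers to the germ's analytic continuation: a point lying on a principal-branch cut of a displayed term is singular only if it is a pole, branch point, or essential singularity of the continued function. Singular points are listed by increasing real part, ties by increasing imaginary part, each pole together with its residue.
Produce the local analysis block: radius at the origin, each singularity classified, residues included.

Denominator factor (n**2 - 2*n/9 - 7/5)^3: discriminant 2288/405, real irrational roots 1/9 + (2/45)*sqrt(715) and 1/9 - (2/45)*sqrt(715); poles of order 3, moduli 1/9 + (2/45)*sqrt(715) and -1/9 + (2/45)*sqrt(715).
The radius of convergence is the smallest modulus among the singular points: -1/9 + (2/45)*sqrt(715).
The factor n**2 - 2*n/9 - 7/5 splits as (n - a)(n - a') with a = 1/9 - (2/45)*sqrt(715), a' = 1/9 + (2/45)*sqrt(715). At the order-3 pole a set g(n) = (n - a)^3*f(n) = [5*n/18] / (n - a')^3.
Order-3 pole: residue = g''(a)/2; g''(1/9 - (2/45)*sqrt(715)) = -(273375/1497193984)*sqrt(715), so the residue is -(273375/2994387968)*sqrt(715).
The factor n**2 - 2*n/9 - 7/5 splits as (n - a)(n - a') with a = 1/9 + (2/45)*sqrt(715), a' = 1/9 - (2/45)*sqrt(715). At the order-3 pole a set g(n) = (n - a)^3*f(n) = [5*n/18] / (n - a')^3.
Order-3 pole: residue = g''(a)/2; g''(1/9 + (2/45)*sqrt(715)) = (273375/1497193984)*sqrt(715), so the residue is (273375/2994387968)*sqrt(715).
List the singular points by increasing real part (a conjugate pair: the negative imaginary part first).

Radius of convergence at 0: -1/9 + (2/45)*sqrt(715).
At 1/9 - (2/45)*sqrt(715): a pole of order 3; residue -(273375/2994387968)*sqrt(715).
At 1/9 + (2/45)*sqrt(715): a pole of order 3; residue (273375/2994387968)*sqrt(715).


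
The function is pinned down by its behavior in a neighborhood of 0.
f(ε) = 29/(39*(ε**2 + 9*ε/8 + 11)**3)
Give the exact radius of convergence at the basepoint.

The radius of convergence is sqrt(11).

Denominator factor (ε**2 + 9*ε/8 + 11)^3: discriminant -2735/64, complex-conjugate roots (-9/16) + ((1/16)*sqrt(2735))*i and (-9/16) - ((1/16)*sqrt(2735))*i; poles of order 3, moduli sqrt(11) and sqrt(11).
The radius of convergence is the smallest modulus among the singular points: sqrt(11).


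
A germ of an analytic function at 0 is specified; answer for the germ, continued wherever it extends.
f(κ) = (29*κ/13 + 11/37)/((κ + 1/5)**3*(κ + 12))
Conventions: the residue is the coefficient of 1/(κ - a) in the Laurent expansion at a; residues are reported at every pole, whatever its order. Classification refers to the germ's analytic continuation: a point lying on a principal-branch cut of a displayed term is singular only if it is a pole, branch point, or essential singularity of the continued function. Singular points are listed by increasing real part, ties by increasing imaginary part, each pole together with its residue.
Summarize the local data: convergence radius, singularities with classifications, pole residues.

Denominator factor (κ + 1/5)^3: pole of order 3 at -1/5, modulus 1/5.
Denominator factor (κ + 12): pole of order 1 at -12, modulus 12.
The radius of convergence is the smallest modulus among the singular points: 1/5.
At the order-1 pole -12 set g(κ) = (κ - (-12))*f(κ) = (29*κ/13 + 11/37)/(κ + 1/5)**3.
Simple pole: residue = g(a) at a = -12, which is 1591625/98787299.
At the order-3 pole -1/5 set g(κ) = (κ - (-1/5))^3*f(κ) = (29*κ/13 + 11/37)/(κ + 12).
Order-3 pole: residue = g''(a)/2; g''(-1/5) = -3183250/98787299, so the residue is -1591625/98787299.
List the singular points by increasing real part (a conjugate pair: the negative imaginary part first).

Radius of convergence at 0: 1/5.
At -12: a pole of order 1; residue 1591625/98787299.
At -1/5: a pole of order 3; residue -1591625/98787299.


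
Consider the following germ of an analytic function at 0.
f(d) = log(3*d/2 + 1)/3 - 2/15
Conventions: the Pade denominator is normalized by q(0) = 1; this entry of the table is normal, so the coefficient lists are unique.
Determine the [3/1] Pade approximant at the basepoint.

The Pade approximant has numerator coefficients [-2/15, 7/20, 3/16, -3/64]; denominator coefficients [1, 9/8].

Taylor coefficients needed (expand at 0): a_0 = -2/15, a_1 = 1/2, a_2 = -3/8, a_3 = 3/8, a_4 = -27/64.
Write the denominator as Q(d) = 1 + q1*d. Requiring Q*f - P = O(d^5) with deg P <= 3 kills the coefficients of d^4..d^4 in Q*f:
  d^4: a_4 + q1*a_3 = 0, i.e. -27/64 + (3/8)*q1 = 0.
Solving this linear system: q1 = 9/8.
The numerator is Q*f truncated at degree 3: P0 = a_0 = -2/15; P1 = a_1 + q1*a_0 = 7/20; P2 = a_2 + q1*a_1 = 3/16; P3 = a_3 + q1*a_2 = -3/64.


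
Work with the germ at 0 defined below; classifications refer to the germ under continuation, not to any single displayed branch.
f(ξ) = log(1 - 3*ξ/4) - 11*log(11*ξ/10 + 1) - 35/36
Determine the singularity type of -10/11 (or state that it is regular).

The point is a logarithmic branch point.

The term (-11)*log(1 - ξ/(-10/11)) has argument 1 - -10/11/(-10/11) = 0 at -10/11: a logarithmic (infinitely-sheeted) branch point; the remaining terms are analytic or single-valued there.


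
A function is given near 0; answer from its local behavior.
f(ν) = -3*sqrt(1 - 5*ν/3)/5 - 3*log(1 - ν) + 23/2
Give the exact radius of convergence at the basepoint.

The radius of convergence is 3/5.

Branch term (-3)*log(1 - ν/(1)): its argument vanishes at ν = 1, a logarithmic branch point, modulus 1.
Branch term (-3/5)*sqrt(1 - ν/(3/5)): its argument vanishes at ν = 3/5, a square-root branch point, modulus 3/5.
The radius of convergence is the smallest modulus among the singular points: 3/5.


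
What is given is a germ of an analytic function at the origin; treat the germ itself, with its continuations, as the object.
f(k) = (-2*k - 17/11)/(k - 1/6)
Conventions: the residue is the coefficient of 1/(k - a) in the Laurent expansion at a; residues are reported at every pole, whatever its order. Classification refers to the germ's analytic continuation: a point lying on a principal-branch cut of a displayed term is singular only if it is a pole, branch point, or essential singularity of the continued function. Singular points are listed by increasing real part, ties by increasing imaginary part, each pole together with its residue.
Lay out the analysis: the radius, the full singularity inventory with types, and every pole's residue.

Radius of convergence at 0: 1/6.
At 1/6: a pole of order 1; residue -62/33.

Denominator factor (k - 1/6): pole of order 1 at 1/6, modulus 1/6.
The radius of convergence is the smallest modulus among the singular points: 1/6.
At the order-1 pole 1/6 set g(k) = (k - (1/6))*f(k) = -2*k - 17/11.
Simple pole: residue = g(a) at a = 1/6, which is -62/33.


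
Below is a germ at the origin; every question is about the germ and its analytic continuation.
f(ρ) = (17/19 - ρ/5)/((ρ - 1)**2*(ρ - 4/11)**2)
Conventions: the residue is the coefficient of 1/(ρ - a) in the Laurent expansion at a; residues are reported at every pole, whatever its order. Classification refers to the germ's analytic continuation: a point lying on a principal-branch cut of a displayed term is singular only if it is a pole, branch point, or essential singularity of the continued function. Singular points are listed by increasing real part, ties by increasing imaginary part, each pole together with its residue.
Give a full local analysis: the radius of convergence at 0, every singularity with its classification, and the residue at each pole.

Radius of convergence at 0: 4/11.
At 4/11: a pole of order 2; residue 38357/6517.
At 1: a pole of order 2; residue -38357/6517.

Denominator factor (ρ - 1)^2: pole of order 2 at 1, modulus 1.
Denominator factor (ρ - 4/11)^2: pole of order 2 at 4/11, modulus 4/11.
The radius of convergence is the smallest modulus among the singular points: 4/11.
At the order-2 pole 4/11 set g(ρ) = (ρ - (4/11))^2*f(ρ) = (17/19 - ρ/5)/(ρ - 1)**2.
Order-2 pole: residue = g'(a); g'(4/11) = 38357/6517, so the residue is 38357/6517.
At the order-2 pole 1 set g(ρ) = (ρ - (1))^2*f(ρ) = (17/19 - ρ/5)/(ρ - 4/11)**2.
Order-2 pole: residue = g'(a); g'(1) = -38357/6517, so the residue is -38357/6517.
List the singular points by increasing real part (a conjugate pair: the negative imaginary part first).


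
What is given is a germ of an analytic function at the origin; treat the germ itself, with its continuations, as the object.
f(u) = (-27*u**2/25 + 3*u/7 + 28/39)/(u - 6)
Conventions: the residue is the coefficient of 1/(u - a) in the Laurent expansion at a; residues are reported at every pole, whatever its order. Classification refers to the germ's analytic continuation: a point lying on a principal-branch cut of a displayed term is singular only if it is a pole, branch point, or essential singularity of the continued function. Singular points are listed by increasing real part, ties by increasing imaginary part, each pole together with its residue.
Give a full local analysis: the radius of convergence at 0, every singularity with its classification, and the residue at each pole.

Denominator factor (u - 6): pole of order 1 at 6, modulus 6.
The radius of convergence is the smallest modulus among the singular points: 6.
At the order-1 pole 6 set g(u) = (u - (6))*f(u) = -27*u**2/25 + 3*u/7 + 28/39.
Simple pole: residue = g(a) at a = 6, which is -242906/6825.

Radius of convergence at 0: 6.
At 6: a pole of order 1; residue -242906/6825.


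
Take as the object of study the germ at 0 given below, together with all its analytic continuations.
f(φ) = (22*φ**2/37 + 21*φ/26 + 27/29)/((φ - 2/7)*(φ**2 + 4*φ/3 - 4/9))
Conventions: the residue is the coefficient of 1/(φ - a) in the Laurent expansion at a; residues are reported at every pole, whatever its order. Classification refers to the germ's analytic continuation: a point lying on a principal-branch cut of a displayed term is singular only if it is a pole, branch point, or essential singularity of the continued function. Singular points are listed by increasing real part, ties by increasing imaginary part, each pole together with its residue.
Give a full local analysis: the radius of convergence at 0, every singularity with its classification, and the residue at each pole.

Denominator factor (φ**2 + 4*φ/3 - 4/9): discriminant 32/9, real irrational roots -2/3 + (2/3)*sqrt(2) and -2/3 - (2/3)*sqrt(2); poles of order 1, moduli -2/3 + (2/3)*sqrt(2) and 2/3 + (2/3)*sqrt(2).
Denominator factor (φ - 2/7): pole of order 1 at 2/7, modulus 2/7.
The radius of convergence is the smallest modulus among the singular points: -2/3 + (2/3)*sqrt(2).
The factor φ**2 + 4*φ/3 - 4/9 splits as (φ - a)(φ - a') with a = -2/3 - (2/3)*sqrt(2), a' = -2/3 + (2/3)*sqrt(2). At the order-1 pole a set g(φ) = (φ - a)*f(φ) = [(22*φ**2/37 + 21*φ/26 + 27/29)/(φ - 2/7)] / (φ - a').
Simple pole: residue = g(a) at a = -2/3 - (2/3)*sqrt(2), which is -3689539/111592 + (5269523/223184)*sqrt(2).
The factor φ**2 + 4*φ/3 - 4/9 splits as (φ - a)(φ - a') with a = -2/3 + (2/3)*sqrt(2), a' = -2/3 - (2/3)*sqrt(2). At the order-1 pole a set g(φ) = (φ - a)*f(φ) = [(22*φ**2/37 + 21*φ/26 + 27/29)/(φ - 2/7)] / (φ - a').
Simple pole: residue = g(a) at a = -2/3 + (2/3)*sqrt(2), which is -3689539/111592 - (5269523/223184)*sqrt(2).
At the order-1 pole 2/7 set g(φ) = (φ - (2/7))*f(φ) = (22*φ**2/37 + 21*φ/26 + 27/29)/(φ**2 + 4*φ/3 - 4/9).
Simple pole: residue = g(a) at a = 2/7, which is 3722715/55796.
List the singular points by increasing real part (a conjugate pair: the negative imaginary part first).

Radius of convergence at 0: -2/3 + (2/3)*sqrt(2).
At -2/3 - (2/3)*sqrt(2): a pole of order 1; residue -3689539/111592 + (5269523/223184)*sqrt(2).
At -2/3 + (2/3)*sqrt(2): a pole of order 1; residue -3689539/111592 - (5269523/223184)*sqrt(2).
At 2/7: a pole of order 1; residue 3722715/55796.
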